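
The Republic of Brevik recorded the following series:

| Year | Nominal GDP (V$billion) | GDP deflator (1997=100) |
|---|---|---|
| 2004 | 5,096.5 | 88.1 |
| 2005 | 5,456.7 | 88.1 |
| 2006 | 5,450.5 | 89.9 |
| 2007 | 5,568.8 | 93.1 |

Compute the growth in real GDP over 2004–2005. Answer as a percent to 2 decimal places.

7.07%

Real GDP 2004 = 5096.5/0.881 = 5784.90.
Real GDP 2005 = 5456.7/0.881 = 6193.76.
Change = 6193.76/5784.90 − 1 = 0.0707.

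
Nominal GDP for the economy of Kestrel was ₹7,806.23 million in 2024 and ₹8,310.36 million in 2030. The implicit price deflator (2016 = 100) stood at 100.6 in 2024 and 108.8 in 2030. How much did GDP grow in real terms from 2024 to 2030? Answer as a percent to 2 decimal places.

-1.57%

Deflate each year: 2024 → 7806.23/1.006 = 7759.67; 2030 → 8310.36/1.088 = 7638.20.
So real GDP changed by 7638.20/7759.67 − 1 = -0.0157, i.e. -1.57%.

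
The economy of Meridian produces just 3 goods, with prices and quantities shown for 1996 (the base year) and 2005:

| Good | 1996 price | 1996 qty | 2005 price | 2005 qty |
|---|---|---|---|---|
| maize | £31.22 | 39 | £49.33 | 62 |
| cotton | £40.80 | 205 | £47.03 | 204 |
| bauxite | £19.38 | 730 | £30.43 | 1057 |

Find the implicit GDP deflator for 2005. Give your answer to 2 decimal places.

145.78

Nominal GDP 2005 = 49.33·62 + 47.03·204 + 30.43·1057 = 44817.09.
Real GDP 2005 (at 1996 prices) = 31.22·62 + 40.80·204 + 19.38·1057 = 30743.50.
Deflator = Nominal/Real × 100 = 44817.09/30743.50 × 100 = 145.777.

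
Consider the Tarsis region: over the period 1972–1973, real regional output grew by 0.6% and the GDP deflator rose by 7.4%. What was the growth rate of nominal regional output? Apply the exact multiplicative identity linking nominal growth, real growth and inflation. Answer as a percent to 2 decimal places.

8.04%

(1 + g_nom) = (1 + g_real)(1 + π) = 1.0060 × 1.0740 = 1.08044.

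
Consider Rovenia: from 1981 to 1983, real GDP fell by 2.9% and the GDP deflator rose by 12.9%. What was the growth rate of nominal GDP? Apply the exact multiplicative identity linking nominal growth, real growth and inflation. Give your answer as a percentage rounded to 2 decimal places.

9.63%

(1 + g_nom) = (1 + g_real)(1 + π) = 0.9710 × 1.1290 = 1.09626.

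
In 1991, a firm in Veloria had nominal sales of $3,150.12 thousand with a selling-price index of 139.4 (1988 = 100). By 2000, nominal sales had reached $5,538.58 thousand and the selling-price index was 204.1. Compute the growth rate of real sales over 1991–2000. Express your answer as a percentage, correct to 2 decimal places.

20.09%

Deflate each year: 1991 → 3150.12/1.394 = 2259.77; 2000 → 5538.58/2.041 = 2713.66.
So real sales changed by 2713.66/2259.77 − 1 = 0.2009, i.e. 20.09%.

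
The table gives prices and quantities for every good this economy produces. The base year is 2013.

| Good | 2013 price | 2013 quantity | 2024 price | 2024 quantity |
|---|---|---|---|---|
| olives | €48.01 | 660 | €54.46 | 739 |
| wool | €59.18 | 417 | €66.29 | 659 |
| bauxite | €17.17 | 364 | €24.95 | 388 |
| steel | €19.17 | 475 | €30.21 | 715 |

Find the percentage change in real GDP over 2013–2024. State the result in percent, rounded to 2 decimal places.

Real GDP 2013 = Nominal GDP 2013 = 48.01·660 + 59.18·417 + 17.17·364 + 19.17·475 = 71720.29.
Real GDP 2024 (at 2013 prices) = 48.01·739 + 59.18·659 + 17.17·388 + 19.17·715 = 94847.52.
Real growth = 94847.52/71720.29 − 1 = 0.3225.

32.25%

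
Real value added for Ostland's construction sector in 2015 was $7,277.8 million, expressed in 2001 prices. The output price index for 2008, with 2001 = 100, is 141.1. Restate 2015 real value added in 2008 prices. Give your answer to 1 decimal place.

Real value added in 2008 prices = Real value added in 2001 prices × (P_2008/P_2001) = 7277.8 × 1.411 = 10268.98.

$10,269.0 million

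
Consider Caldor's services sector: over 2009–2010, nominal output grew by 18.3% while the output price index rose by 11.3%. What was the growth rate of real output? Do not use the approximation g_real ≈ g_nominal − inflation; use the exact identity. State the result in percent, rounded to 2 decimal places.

(1 + g_nom) = (1 + g_real)(1 + π), so g_real = 1.1830 / 1.1130 − 1 = 0.06289.

6.29%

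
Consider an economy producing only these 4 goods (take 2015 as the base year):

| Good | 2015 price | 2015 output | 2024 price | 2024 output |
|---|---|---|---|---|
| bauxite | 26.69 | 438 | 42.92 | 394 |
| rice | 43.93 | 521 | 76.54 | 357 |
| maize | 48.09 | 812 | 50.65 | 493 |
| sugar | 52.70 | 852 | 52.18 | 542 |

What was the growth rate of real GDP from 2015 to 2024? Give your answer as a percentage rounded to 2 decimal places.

-33.80%

Real GDP 2015 = Nominal GDP 2015 = 26.69·438 + 43.93·521 + 48.09·812 + 52.70·852 = 118527.23.
Real GDP 2024 (at 2015 prices) = 26.69·394 + 43.93·357 + 48.09·493 + 52.70·542 = 78470.64.
Real growth = 78470.64/118527.23 − 1 = -0.3380.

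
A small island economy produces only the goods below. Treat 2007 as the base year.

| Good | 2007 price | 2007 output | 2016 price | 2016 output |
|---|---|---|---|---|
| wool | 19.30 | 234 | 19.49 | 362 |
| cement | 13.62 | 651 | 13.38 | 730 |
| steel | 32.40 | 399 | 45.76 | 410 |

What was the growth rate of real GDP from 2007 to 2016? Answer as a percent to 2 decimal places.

Real GDP 2007 = Nominal GDP 2007 = 19.30·234 + 13.62·651 + 32.40·399 = 26310.42.
Real GDP 2016 (at 2007 prices) = 19.30·362 + 13.62·730 + 32.40·410 = 30213.20.
Real growth = 30213.20/26310.42 − 1 = 0.1483.

14.83%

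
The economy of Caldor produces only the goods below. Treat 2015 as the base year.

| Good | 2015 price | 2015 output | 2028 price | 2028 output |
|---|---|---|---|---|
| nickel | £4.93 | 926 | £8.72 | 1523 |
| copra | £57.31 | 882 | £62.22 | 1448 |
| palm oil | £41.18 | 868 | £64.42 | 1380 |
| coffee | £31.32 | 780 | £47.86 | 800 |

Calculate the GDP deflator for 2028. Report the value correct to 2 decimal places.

133.75

Nominal GDP 2028 = 8.72·1523 + 62.22·1448 + 64.42·1380 + 47.86·800 = 230562.72.
Real GDP 2028 (at 2015 prices) = 4.93·1523 + 57.31·1448 + 41.18·1380 + 31.32·800 = 172377.67.
Deflator = Nominal/Real × 100 = 230562.72/172377.67 × 100 = 133.754.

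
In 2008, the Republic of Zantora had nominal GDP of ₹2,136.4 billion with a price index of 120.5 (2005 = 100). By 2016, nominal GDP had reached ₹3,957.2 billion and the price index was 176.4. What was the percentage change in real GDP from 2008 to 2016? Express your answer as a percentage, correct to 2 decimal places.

Deflate each year: 2008 → 2136.4/1.205 = 1772.95; 2016 → 3957.2/1.764 = 2243.31.
So real GDP changed by 2243.31/1772.95 − 1 = 0.2653, i.e. 26.53%.

26.53%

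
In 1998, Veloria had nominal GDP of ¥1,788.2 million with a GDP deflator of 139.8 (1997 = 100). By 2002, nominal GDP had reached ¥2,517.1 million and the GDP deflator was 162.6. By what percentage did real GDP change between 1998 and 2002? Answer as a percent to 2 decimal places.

Deflate each year: 1998 → 1788.2/1.398 = 1279.11; 2002 → 2517.1/1.626 = 1548.03.
So real GDP changed by 1548.03/1279.11 − 1 = 0.2102, i.e. 21.02%.

21.02%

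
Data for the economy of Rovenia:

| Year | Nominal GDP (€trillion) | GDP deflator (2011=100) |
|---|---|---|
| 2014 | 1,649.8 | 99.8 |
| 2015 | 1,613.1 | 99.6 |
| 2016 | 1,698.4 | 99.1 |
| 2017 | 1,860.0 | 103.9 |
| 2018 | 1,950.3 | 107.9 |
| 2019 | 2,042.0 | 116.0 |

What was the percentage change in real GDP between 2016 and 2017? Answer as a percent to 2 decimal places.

4.46%

Real GDP 2016 = 1698.4/0.991 = 1713.82.
Real GDP 2017 = 1860.0/1.039 = 1790.18.
Change = 1790.18/1713.82 − 1 = 0.0446.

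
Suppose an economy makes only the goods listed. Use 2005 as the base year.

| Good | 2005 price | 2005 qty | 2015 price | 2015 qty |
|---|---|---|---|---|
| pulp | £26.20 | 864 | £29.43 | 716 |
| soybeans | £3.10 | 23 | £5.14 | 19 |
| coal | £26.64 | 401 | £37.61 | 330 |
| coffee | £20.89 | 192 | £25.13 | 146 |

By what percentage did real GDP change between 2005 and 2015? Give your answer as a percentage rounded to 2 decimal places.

Real GDP 2005 = Nominal GDP 2005 = 26.20·864 + 3.10·23 + 26.64·401 + 20.89·192 = 37401.62.
Real GDP 2015 (at 2005 prices) = 26.20·716 + 3.10·19 + 26.64·330 + 20.89·146 = 30659.24.
Real growth = 30659.24/37401.62 − 1 = -0.1803.

-18.03%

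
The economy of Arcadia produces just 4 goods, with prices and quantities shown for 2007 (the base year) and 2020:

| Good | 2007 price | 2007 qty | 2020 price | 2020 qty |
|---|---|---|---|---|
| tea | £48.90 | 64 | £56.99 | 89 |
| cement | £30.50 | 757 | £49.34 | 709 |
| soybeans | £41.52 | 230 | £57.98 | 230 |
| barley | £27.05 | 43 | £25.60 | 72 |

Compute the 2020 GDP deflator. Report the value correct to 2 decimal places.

Nominal GDP 2020 = 56.99·89 + 49.34·709 + 57.98·230 + 25.60·72 = 55232.77.
Real GDP 2020 (at 2007 prices) = 48.90·89 + 30.50·709 + 41.52·230 + 27.05·72 = 37473.80.
Deflator = Nominal/Real × 100 = 55232.77/37473.80 × 100 = 147.390.

147.39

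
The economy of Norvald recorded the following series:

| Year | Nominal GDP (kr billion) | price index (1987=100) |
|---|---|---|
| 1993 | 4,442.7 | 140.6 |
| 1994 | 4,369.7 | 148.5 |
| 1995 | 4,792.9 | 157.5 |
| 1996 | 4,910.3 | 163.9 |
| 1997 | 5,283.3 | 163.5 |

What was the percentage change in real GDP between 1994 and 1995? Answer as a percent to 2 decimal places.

Real GDP 1994 = 4369.7/1.485 = 2942.56.
Real GDP 1995 = 4792.9/1.575 = 3043.11.
Change = 3043.11/2942.56 − 1 = 0.0342.

3.42%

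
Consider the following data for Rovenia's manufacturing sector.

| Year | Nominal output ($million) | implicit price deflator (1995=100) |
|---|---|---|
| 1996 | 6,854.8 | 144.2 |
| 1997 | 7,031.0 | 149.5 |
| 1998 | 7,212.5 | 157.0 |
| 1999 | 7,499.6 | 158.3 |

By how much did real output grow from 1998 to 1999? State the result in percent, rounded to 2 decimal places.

3.13%

Real output 1998 = 7212.5/1.570 = 4593.95.
Real output 1999 = 7499.6/1.583 = 4737.59.
Change = 4737.59/4593.95 − 1 = 0.0313.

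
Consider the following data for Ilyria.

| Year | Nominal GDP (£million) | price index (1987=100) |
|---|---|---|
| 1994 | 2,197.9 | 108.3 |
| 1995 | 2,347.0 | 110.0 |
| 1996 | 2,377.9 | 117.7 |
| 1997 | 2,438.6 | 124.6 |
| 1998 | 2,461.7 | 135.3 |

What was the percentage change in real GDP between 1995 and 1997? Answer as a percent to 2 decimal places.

-8.27%

Real GDP 1995 = 2347.0/1.100 = 2133.64.
Real GDP 1997 = 2438.6/1.246 = 1957.14.
Change = 1957.14/2133.64 − 1 = -0.0827.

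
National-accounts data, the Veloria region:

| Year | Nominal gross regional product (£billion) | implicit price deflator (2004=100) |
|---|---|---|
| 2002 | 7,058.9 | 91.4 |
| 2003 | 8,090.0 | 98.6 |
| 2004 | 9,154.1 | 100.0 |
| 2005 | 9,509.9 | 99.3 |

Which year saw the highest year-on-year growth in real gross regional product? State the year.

2004

2003: real = 8090.0/0.986 = 8204.87; growth vs 2002 (7723.09) = 6.24%.
2004: real = 9154.1/1.000 = 9154.10; growth vs 2003 (8204.87) = 11.57%.
2005: real = 9509.9/0.993 = 9576.94; growth vs 2004 (9154.10) = 4.62%.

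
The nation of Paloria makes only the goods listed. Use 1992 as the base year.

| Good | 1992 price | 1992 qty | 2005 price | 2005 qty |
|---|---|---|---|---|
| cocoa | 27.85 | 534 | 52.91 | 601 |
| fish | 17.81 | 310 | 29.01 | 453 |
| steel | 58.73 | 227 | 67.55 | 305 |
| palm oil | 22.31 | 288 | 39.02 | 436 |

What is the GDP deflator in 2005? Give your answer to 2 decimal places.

157.41

Nominal GDP 2005 = 52.91·601 + 29.01·453 + 67.55·305 + 39.02·436 = 82555.91.
Real GDP 2005 (at 1992 prices) = 27.85·601 + 17.81·453 + 58.73·305 + 22.31·436 = 52445.59.
Deflator = Nominal/Real × 100 = 82555.91/52445.59 × 100 = 157.412.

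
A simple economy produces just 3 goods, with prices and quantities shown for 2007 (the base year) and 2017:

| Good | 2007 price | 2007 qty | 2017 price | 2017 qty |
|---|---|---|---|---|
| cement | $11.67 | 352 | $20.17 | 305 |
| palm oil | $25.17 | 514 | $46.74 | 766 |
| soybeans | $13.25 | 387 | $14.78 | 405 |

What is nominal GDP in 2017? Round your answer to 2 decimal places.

Nominal GDP 2017 = Σ (p_2017 × q_2017) = 20.17·305 + 46.74·766 + 14.78·405 = 47940.59.

$47940.59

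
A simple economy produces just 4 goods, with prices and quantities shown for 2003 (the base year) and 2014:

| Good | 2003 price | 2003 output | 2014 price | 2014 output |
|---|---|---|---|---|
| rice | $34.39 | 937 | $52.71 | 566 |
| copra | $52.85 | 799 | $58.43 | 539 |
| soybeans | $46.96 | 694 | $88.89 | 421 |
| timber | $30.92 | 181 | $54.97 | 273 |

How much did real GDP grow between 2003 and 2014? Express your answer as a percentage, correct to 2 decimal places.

-32.38%

Real GDP 2003 = Nominal GDP 2003 = 34.39·937 + 52.85·799 + 46.96·694 + 30.92·181 = 112637.34.
Real GDP 2014 (at 2003 prices) = 34.39·566 + 52.85·539 + 46.96·421 + 30.92·273 = 76162.21.
Real growth = 76162.21/112637.34 − 1 = -0.3238.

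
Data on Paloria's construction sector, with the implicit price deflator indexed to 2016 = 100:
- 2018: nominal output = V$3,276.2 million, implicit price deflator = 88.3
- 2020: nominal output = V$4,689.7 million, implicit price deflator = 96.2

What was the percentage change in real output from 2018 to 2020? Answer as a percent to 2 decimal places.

Deflate each year: 2018 → 3276.2/0.883 = 3710.31; 2020 → 4689.7/0.962 = 4874.95.
So real output changed by 4874.95/3710.31 − 1 = 0.3139, i.e. 31.39%.

31.39%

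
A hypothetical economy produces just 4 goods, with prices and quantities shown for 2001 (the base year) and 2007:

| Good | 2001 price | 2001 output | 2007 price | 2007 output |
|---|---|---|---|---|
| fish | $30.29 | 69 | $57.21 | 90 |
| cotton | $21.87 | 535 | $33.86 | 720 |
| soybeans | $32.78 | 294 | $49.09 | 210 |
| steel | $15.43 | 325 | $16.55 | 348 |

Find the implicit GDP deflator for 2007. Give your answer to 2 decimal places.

Nominal GDP 2007 = 57.21·90 + 33.86·720 + 49.09·210 + 16.55·348 = 45596.40.
Real GDP 2007 (at 2001 prices) = 30.29·90 + 21.87·720 + 32.78·210 + 15.43·348 = 30725.94.
Deflator = Nominal/Real × 100 = 45596.40/30725.94 × 100 = 148.397.

148.40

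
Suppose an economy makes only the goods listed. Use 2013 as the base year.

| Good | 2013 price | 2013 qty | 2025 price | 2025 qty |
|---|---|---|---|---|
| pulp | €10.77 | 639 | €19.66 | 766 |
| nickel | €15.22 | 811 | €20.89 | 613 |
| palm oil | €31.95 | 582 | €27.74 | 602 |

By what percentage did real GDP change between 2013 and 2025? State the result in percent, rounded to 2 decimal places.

Real GDP 2013 = Nominal GDP 2013 = 10.77·639 + 15.22·811 + 31.95·582 = 37820.35.
Real GDP 2025 (at 2013 prices) = 10.77·766 + 15.22·613 + 31.95·602 = 36813.58.
Real growth = 36813.58/37820.35 − 1 = -0.0266.

-2.66%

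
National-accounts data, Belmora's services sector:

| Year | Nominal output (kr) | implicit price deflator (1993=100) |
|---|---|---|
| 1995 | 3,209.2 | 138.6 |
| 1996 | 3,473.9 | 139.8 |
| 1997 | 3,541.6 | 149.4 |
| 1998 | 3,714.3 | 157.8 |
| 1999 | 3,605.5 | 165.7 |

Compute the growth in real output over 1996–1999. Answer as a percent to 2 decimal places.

Real output 1996 = 3473.9/1.398 = 2484.91.
Real output 1999 = 3605.5/1.657 = 2175.92.
Change = 2175.92/2484.91 − 1 = -0.1243.

-12.43%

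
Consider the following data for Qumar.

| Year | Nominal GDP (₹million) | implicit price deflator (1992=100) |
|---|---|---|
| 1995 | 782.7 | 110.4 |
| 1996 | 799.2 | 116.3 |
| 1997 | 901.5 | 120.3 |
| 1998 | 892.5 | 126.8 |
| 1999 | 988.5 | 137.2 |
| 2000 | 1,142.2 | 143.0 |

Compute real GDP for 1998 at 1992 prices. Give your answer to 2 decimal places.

Real GDP 1998 = 892.5 / 1.268 = 703.86.

₹703.86 million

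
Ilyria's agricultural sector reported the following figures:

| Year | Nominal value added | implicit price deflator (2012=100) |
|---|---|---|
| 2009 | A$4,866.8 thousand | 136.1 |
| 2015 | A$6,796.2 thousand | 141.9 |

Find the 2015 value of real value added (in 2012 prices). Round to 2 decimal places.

Real value added = Nominal / (implicit price deflator/100) = 6796.2 / 1.419 = 4789.43.

A$4,789.43 thousand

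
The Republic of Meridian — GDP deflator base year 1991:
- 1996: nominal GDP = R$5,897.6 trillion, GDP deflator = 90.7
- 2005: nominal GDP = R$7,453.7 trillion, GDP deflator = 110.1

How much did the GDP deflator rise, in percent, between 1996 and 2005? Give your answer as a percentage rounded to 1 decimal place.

Price-level change = 110.1 / 90.7 − 1 = 0.2139.

21.4%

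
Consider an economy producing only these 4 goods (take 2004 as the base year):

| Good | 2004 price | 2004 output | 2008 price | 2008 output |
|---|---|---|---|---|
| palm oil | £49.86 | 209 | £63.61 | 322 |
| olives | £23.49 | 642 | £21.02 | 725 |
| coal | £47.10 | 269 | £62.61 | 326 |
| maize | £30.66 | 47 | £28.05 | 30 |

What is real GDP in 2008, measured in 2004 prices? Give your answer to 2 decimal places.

£49359.57

Real GDP 2008 = Σ (p_2004 × q_2008) = 49.86·322 + 23.49·725 + 47.10·326 + 30.66·30 = 49359.57.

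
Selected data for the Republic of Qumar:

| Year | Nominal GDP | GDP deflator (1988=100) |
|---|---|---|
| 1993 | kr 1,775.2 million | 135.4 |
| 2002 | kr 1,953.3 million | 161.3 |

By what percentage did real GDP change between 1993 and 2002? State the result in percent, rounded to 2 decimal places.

Deflate each year: 1993 → 1775.2/1.354 = 1311.08; 2002 → 1953.3/1.613 = 1210.97.
So real GDP changed by 1210.97/1311.08 − 1 = -0.0764, i.e. -7.64%.

-7.64%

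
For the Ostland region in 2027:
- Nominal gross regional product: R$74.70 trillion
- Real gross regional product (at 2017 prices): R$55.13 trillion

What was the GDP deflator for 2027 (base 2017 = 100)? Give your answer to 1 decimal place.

135.5

GDP deflator = (Nominal / Real) × 100 = 74.70 / 55.13 × 100 = 135.50.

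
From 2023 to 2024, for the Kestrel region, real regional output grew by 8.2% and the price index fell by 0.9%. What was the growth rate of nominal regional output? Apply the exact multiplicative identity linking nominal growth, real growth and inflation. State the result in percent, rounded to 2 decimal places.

(1 + g_nom) = (1 + g_real)(1 + π) = 1.0820 × 0.9910 = 1.07226.

7.23%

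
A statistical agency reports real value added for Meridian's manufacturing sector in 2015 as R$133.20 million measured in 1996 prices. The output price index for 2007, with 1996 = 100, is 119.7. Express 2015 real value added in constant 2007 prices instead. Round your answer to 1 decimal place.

Real value added in 2007 prices = Real value added in 1996 prices × (P_2007/P_1996) = 133.20 × 1.197 = 159.44.

R$159.4 million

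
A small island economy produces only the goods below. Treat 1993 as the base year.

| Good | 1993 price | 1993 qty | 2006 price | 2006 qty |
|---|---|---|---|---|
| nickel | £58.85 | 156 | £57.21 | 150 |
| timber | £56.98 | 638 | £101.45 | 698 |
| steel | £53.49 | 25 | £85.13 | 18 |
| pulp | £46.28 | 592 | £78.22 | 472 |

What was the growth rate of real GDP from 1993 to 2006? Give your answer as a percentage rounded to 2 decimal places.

Real GDP 1993 = Nominal GDP 1993 = 58.85·156 + 56.98·638 + 53.49·25 + 46.28·592 = 74268.85.
Real GDP 2006 (at 1993 prices) = 58.85·150 + 56.98·698 + 53.49·18 + 46.28·472 = 71406.52.
Real growth = 71406.52/74268.85 − 1 = -0.0385.

-3.85%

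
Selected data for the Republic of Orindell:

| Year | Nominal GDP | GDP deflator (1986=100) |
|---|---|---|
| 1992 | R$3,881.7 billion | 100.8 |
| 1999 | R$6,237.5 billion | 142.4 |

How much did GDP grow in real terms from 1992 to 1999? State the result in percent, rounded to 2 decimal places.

Real GDP 1992 = 3881.7 / 1.008 = 3850.89.
Real GDP 1999 = 6237.5 / 1.424 = 4380.27.
Real growth = 4380.27 / 3850.89 − 1 = 0.1375.

13.75%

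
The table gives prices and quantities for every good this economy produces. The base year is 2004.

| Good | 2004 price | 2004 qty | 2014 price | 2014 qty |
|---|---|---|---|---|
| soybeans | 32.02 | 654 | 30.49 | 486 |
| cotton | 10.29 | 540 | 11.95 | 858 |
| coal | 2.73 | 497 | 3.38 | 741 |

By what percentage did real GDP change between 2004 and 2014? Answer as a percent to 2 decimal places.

-5.17%

Real GDP 2004 = Nominal GDP 2004 = 32.02·654 + 10.29·540 + 2.73·497 = 27854.49.
Real GDP 2014 (at 2004 prices) = 32.02·486 + 10.29·858 + 2.73·741 = 26413.47.
Real growth = 26413.47/27854.49 − 1 = -0.0517.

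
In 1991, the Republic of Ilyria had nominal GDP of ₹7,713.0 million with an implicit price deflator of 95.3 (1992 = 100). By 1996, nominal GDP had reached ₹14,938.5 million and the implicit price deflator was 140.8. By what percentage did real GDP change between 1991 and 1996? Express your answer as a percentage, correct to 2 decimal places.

Real GDP 1991 = 7713.0 / 0.953 = 8093.39.
Real GDP 1996 = 14938.5 / 1.408 = 10609.73.
Real growth = 10609.73 / 8093.39 − 1 = 0.3109.

31.09%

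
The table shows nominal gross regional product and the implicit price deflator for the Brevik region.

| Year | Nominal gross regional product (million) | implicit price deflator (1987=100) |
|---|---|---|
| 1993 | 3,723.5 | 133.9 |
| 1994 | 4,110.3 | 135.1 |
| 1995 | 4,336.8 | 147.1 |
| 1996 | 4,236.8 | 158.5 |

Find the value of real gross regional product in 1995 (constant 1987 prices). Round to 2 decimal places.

2,948.20 million

Real gross regional product 1995 = 4336.8 / 1.471 = 2948.20.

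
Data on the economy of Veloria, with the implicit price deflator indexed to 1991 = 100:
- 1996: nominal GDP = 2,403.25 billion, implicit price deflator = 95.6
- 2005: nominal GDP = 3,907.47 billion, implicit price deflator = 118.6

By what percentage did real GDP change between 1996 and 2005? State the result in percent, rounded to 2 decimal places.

31.06%

Deflate each year: 1996 → 2403.25/0.956 = 2513.86; 2005 → 3907.47/1.186 = 3294.66.
So real GDP changed by 3294.66/2513.86 − 1 = 0.3106, i.e. 31.06%.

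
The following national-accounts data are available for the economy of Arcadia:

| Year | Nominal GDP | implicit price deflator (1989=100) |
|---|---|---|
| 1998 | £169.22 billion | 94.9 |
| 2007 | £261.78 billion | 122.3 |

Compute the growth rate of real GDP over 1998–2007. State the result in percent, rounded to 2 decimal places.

Deflate each year: 1998 → 169.22/0.949 = 178.31; 2007 → 261.78/1.223 = 214.05.
So real GDP changed by 214.05/178.31 − 1 = 0.2004, i.e. 20.04%.

20.04%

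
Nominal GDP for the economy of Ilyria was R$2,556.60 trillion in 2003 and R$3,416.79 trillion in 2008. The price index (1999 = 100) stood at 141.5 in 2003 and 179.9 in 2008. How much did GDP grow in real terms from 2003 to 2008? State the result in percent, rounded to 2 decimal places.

5.12%

Deflate each year: 2003 → 2556.60/1.415 = 1806.78; 2008 → 3416.79/1.799 = 1899.27.
So real GDP changed by 1899.27/1806.78 − 1 = 0.0512, i.e. 5.12%.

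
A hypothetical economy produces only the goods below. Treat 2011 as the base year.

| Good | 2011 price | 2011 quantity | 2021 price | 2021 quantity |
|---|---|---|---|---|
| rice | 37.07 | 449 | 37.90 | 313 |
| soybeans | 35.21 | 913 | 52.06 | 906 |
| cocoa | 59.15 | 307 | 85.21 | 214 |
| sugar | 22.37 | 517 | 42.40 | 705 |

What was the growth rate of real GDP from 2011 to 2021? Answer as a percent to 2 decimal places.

Real GDP 2011 = Nominal GDP 2011 = 37.07·449 + 35.21·913 + 59.15·307 + 22.37·517 = 78515.50.
Real GDP 2021 (at 2011 prices) = 37.07·313 + 35.21·906 + 59.15·214 + 22.37·705 = 71932.12.
Real growth = 71932.12/78515.50 − 1 = -0.0838.

-8.38%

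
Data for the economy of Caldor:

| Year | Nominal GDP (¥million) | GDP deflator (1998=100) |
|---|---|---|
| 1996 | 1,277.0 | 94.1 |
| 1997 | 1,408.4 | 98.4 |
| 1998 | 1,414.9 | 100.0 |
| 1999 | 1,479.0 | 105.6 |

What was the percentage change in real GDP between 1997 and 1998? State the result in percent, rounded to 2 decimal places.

-1.15%

Real GDP 1997 = 1408.4/0.984 = 1431.30.
Real GDP 1998 = 1414.9/1.000 = 1414.90.
Change = 1414.90/1431.30 − 1 = -0.0115.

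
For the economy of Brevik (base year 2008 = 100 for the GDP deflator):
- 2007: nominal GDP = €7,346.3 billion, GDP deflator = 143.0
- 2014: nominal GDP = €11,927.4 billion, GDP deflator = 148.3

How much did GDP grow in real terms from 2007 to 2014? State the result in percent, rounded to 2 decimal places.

56.56%

Deflate each year: 2007 → 7346.3/1.430 = 5137.27; 2014 → 11927.4/1.483 = 8042.75.
So real GDP changed by 8042.75/5137.27 − 1 = 0.5656, i.e. 56.56%.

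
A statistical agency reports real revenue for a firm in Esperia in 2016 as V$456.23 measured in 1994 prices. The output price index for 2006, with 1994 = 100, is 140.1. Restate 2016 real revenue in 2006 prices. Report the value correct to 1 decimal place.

V$639.2

Real revenue in 2006 prices = Real revenue in 1994 prices × (P_2006/P_1994) = 456.23 × 1.401 = 639.18.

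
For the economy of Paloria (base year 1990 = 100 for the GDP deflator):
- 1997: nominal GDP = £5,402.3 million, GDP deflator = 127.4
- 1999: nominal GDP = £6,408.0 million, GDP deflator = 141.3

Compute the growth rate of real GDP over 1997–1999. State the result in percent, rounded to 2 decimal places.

Real GDP 1997 = 5402.3 / 1.274 = 4240.42.
Real GDP 1999 = 6408.0 / 1.413 = 4535.03.
Real growth = 4535.03 / 4240.42 − 1 = 0.0695.

6.95%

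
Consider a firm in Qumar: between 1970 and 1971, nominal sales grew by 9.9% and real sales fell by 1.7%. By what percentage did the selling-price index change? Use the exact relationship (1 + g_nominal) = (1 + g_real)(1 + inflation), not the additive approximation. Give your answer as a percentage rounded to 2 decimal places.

(1 + g_nom) = (1 + g_real)(1 + π), so π = 1.0990 / 0.9830 − 1 = 0.11801.

11.80%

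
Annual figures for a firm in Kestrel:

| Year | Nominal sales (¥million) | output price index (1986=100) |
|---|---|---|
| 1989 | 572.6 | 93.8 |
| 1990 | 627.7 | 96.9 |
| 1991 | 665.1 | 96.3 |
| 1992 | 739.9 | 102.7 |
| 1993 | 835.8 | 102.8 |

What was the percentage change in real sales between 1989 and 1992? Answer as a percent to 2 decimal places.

Real sales 1989 = 572.6/0.938 = 610.45.
Real sales 1992 = 739.9/1.027 = 720.45.
Change = 720.45/610.45 − 1 = 0.1802.

18.02%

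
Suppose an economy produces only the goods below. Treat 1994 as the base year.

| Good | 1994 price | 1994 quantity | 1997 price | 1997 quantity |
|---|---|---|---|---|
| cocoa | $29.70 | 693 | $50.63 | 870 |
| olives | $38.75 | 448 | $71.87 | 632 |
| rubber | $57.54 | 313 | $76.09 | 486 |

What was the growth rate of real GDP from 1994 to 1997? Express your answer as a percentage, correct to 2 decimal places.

Real GDP 1994 = Nominal GDP 1994 = 29.70·693 + 38.75·448 + 57.54·313 = 55952.12.
Real GDP 1997 (at 1994 prices) = 29.70·870 + 38.75·632 + 57.54·486 = 78293.44.
Real growth = 78293.44/55952.12 − 1 = 0.3993.

39.93%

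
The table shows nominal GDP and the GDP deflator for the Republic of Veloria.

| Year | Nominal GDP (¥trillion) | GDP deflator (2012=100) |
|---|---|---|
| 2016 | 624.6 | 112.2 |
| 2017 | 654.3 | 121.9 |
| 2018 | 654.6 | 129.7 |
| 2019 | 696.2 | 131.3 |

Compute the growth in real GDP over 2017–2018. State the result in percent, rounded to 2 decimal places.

-5.97%

Real GDP 2017 = 654.3/1.219 = 536.75.
Real GDP 2018 = 654.6/1.297 = 504.70.
Change = 504.70/536.75 − 1 = -0.0597.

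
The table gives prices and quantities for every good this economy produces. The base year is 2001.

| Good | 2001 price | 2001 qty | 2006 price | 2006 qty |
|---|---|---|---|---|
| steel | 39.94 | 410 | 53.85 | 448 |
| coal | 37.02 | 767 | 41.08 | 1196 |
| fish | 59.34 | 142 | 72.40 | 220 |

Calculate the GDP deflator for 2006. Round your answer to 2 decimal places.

Nominal GDP 2006 = 53.85·448 + 41.08·1196 + 72.40·220 = 89184.48.
Real GDP 2006 (at 2001 prices) = 39.94·448 + 37.02·1196 + 59.34·220 = 75223.84.
Deflator = Nominal/Real × 100 = 89184.48/75223.84 × 100 = 118.559.

118.56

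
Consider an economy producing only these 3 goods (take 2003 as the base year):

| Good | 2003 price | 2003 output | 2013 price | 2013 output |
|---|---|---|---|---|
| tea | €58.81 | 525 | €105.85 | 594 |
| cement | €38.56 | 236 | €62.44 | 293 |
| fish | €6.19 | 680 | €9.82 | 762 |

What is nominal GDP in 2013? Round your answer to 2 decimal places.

Nominal GDP 2013 = Σ (p_2013 × q_2013) = 105.85·594 + 62.44·293 + 9.82·762 = 88652.66.

€88652.66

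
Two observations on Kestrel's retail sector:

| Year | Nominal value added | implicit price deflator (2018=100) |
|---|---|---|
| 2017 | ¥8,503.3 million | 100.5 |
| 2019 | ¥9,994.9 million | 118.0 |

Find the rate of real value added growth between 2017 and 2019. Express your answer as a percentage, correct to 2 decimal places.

0.11%

Deflate each year: 2017 → 8503.3/1.005 = 8461.00; 2019 → 9994.9/1.180 = 8470.25.
So real value added changed by 8470.25/8461.00 − 1 = 0.0011, i.e. 0.11%.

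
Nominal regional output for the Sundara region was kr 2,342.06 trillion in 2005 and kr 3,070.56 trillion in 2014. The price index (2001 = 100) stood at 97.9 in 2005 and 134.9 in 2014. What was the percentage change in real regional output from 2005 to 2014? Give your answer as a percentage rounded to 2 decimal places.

-4.85%

Real regional output 2005 = 2342.06 / 0.979 = 2392.30.
Real regional output 2014 = 3070.56 / 1.349 = 2276.17.
Real growth = 2276.17 / 2392.30 − 1 = -0.0485.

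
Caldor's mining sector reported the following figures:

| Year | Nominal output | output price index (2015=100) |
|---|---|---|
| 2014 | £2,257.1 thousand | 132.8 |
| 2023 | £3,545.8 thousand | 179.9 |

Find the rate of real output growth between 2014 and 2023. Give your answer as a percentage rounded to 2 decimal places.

15.97%

Deflate each year: 2014 → 2257.1/1.328 = 1699.62; 2023 → 3545.8/1.799 = 1970.98.
So real output changed by 1970.98/1699.62 − 1 = 0.1597, i.e. 15.97%.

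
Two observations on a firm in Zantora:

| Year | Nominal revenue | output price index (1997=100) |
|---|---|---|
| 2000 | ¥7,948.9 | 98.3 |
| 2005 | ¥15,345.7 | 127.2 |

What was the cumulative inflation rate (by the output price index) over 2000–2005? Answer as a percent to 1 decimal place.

Price-level change = 127.2 / 98.3 − 1 = 0.2940.

29.4%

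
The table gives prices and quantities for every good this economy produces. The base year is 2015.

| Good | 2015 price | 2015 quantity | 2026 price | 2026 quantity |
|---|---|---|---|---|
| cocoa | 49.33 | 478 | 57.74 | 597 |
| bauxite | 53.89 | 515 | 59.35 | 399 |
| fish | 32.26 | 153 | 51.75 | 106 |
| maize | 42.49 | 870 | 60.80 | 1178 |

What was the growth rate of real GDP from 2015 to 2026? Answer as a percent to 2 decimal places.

Real GDP 2015 = Nominal GDP 2015 = 49.33·478 + 53.89·515 + 32.26·153 + 42.49·870 = 93235.17.
Real GDP 2026 (at 2015 prices) = 49.33·597 + 53.89·399 + 32.26·106 + 42.49·1178 = 104424.90.
Real growth = 104424.90/93235.17 − 1 = 0.1200.

12.00%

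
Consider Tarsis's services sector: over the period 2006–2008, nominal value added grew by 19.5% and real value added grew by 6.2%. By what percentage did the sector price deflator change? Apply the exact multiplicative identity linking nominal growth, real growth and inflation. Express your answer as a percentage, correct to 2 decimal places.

12.52%

(1 + g_nom) = (1 + g_real)(1 + π), so π = 1.1950 / 1.0620 − 1 = 0.12524.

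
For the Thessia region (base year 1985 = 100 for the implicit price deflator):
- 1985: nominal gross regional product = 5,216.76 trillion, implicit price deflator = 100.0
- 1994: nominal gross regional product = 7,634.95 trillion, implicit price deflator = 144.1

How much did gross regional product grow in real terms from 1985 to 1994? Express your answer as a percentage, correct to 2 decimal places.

1.56%

Real gross regional product 1985 = 5216.76 / 1.000 = 5216.76.
Real gross regional product 1994 = 7634.95 / 1.441 = 5298.37.
Real growth = 5298.37 / 5216.76 − 1 = 0.0156.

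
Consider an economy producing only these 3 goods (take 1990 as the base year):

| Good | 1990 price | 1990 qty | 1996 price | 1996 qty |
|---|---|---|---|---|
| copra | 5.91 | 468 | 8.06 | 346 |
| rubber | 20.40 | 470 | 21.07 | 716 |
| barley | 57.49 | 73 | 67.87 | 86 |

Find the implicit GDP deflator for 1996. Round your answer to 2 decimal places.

109.80

Nominal GDP 1996 = 8.06·346 + 21.07·716 + 67.87·86 = 23711.70.
Real GDP 1996 (at 1990 prices) = 5.91·346 + 20.40·716 + 57.49·86 = 21595.40.
Deflator = Nominal/Real × 100 = 23711.70/21595.40 × 100 = 109.800.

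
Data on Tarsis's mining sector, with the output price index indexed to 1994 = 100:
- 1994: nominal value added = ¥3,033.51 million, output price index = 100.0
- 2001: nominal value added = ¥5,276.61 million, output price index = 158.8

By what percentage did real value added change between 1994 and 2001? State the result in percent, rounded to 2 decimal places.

9.54%

Deflate each year: 1994 → 3033.51/1.000 = 3033.51; 2001 → 5276.61/1.588 = 3322.80.
So real value added changed by 3322.80/3033.51 − 1 = 0.0954, i.e. 9.54%.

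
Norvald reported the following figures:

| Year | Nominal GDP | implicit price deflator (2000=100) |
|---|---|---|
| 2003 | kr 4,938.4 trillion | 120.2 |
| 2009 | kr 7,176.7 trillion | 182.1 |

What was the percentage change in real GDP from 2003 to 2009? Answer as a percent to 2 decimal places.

Deflate each year: 2003 → 4938.4/1.202 = 4108.49; 2009 → 7176.7/1.821 = 3941.08.
So real GDP changed by 3941.08/4108.49 − 1 = -0.0407, i.e. -4.07%.

-4.07%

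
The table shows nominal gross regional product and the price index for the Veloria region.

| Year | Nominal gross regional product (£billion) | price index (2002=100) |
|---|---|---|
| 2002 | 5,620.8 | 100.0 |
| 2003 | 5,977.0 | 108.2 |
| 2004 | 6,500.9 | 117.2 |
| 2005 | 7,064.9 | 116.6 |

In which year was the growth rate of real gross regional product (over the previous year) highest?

2005

2003: real = 5977.0/1.082 = 5524.03; growth vs 2002 (5620.80) = -1.72%.
2004: real = 6500.9/1.172 = 5546.84; growth vs 2003 (5524.03) = 0.41%.
2005: real = 7064.9/1.166 = 6059.09; growth vs 2004 (5546.84) = 9.23%.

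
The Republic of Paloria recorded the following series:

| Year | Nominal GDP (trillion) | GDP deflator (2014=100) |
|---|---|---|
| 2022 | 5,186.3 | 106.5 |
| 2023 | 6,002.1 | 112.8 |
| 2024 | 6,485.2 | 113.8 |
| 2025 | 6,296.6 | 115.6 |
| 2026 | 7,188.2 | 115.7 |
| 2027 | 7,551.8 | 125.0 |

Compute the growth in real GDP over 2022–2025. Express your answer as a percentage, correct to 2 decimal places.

11.85%

Real GDP 2022 = 5186.3/1.065 = 4869.77.
Real GDP 2025 = 6296.6/1.156 = 5446.89.
Change = 5446.89/4869.77 − 1 = 0.1185.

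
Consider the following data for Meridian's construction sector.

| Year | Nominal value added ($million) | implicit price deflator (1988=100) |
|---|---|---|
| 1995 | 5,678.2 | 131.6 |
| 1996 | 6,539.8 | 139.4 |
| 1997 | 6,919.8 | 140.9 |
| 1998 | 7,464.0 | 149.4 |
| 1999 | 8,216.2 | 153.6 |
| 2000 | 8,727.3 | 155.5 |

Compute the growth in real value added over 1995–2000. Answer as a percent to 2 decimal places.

Real value added 1995 = 5678.2/1.316 = 4314.74.
Real value added 2000 = 8727.3/1.555 = 5612.41.
Change = 5612.41/4314.74 − 1 = 0.3008.

30.08%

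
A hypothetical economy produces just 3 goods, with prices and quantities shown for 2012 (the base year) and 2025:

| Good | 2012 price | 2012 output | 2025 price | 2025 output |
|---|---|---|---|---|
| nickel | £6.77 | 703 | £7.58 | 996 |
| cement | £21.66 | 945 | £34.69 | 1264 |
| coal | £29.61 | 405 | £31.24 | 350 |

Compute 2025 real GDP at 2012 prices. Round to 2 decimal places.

Real GDP 2025 = Σ (p_2012 × q_2025) = 6.77·996 + 21.66·1264 + 29.61·350 = 44484.66.

£44484.66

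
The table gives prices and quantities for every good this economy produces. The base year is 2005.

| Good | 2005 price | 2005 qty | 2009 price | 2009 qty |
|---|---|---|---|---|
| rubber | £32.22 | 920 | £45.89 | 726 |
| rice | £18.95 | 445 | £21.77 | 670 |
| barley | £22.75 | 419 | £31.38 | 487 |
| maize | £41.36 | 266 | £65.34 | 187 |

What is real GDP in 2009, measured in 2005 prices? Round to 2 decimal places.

Real GDP 2009 = Σ (p_2005 × q_2009) = 32.22·726 + 18.95·670 + 22.75·487 + 41.36·187 = 54901.79.

£54901.79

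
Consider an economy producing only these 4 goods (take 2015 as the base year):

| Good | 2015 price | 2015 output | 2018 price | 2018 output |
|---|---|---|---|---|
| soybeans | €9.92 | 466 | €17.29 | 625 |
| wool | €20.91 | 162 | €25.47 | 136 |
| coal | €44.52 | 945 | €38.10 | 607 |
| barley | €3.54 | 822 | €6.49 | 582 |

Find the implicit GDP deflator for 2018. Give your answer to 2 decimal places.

Nominal GDP 2018 = 17.29·625 + 25.47·136 + 38.10·607 + 6.49·582 = 41174.05.
Real GDP 2018 (at 2015 prices) = 9.92·625 + 20.91·136 + 44.52·607 + 3.54·582 = 38127.68.
Deflator = Nominal/Real × 100 = 41174.05/38127.68 × 100 = 107.990.

107.99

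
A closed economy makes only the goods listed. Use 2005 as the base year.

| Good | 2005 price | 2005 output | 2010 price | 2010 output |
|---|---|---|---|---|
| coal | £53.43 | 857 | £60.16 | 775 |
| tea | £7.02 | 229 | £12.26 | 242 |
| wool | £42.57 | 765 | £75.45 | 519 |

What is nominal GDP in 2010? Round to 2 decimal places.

Nominal GDP 2010 = Σ (p_2010 × q_2010) = 60.16·775 + 12.26·242 + 75.45·519 = 88749.47.

£88749.47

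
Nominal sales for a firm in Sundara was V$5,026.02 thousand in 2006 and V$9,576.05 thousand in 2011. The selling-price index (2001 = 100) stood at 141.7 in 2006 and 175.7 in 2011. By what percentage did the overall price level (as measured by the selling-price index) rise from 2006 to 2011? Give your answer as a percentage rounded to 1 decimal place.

24.0%

Price-level change = 175.7 / 141.7 − 1 = 0.2399.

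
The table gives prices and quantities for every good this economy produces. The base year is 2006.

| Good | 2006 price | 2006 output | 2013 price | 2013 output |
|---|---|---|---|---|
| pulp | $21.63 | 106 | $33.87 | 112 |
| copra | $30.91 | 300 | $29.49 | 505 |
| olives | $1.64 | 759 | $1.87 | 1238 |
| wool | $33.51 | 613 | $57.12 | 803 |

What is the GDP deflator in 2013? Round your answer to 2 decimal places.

142.36

Nominal GDP 2013 = 33.87·112 + 29.49·505 + 1.87·1238 + 57.12·803 = 66868.31.
Real GDP 2013 (at 2006 prices) = 21.63·112 + 30.91·505 + 1.64·1238 + 33.51·803 = 46970.96.
Deflator = Nominal/Real × 100 = 66868.31/46970.96 × 100 = 142.361.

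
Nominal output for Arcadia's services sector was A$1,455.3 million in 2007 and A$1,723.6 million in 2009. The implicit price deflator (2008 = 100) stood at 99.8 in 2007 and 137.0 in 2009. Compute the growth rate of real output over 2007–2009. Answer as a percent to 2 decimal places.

Real output 2007 = 1455.3 / 0.998 = 1458.22.
Real output 2009 = 1723.6 / 1.370 = 1258.10.
Real growth = 1258.10 / 1458.22 − 1 = -0.1372.

-13.72%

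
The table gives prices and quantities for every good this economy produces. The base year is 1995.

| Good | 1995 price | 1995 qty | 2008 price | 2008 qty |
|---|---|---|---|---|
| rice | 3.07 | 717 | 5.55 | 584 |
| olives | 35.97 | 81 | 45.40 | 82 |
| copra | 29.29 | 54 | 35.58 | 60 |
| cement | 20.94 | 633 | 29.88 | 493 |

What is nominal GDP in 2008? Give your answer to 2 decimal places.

23829.64

Nominal GDP 2008 = Σ (p_2008 × q_2008) = 5.55·584 + 45.40·82 + 35.58·60 + 29.88·493 = 23829.64.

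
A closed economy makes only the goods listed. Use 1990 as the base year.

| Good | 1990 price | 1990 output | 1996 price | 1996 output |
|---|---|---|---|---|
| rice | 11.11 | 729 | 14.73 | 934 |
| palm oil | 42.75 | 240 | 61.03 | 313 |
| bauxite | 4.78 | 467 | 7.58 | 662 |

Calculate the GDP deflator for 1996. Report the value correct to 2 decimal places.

140.70

Nominal GDP 1996 = 14.73·934 + 61.03·313 + 7.58·662 = 37878.17.
Real GDP 1996 (at 1990 prices) = 11.11·934 + 42.75·313 + 4.78·662 = 26921.85.
Deflator = Nominal/Real × 100 = 37878.17/26921.85 × 100 = 140.697.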